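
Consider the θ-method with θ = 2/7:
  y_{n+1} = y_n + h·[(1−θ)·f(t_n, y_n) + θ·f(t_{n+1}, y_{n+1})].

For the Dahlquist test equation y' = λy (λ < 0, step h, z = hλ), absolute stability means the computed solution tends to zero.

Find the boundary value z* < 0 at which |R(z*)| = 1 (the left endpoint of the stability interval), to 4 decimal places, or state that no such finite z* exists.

Set f=λy, z=hλ:
  y_{n+1} = y_n + z·[5/7·y_n + 2/7·y_{n+1}] ⇒ (1 − 2/7z)y_{n+1} = (1 + 5/7z)y_n
  so R(z) = (1 + 5/7z)/(1 − 2/7z).

Need |R(x)|<1, x<0.
x=-0.89: |R|=0.2904
R=−1: 1+5/7x = −1+2/7x ⇒ -3/7x=2 ⇒ x=2/(-3/7)=-4.6667
Confirm numerically:
  x=-4.133: |R|=0.89513 <1
  x=-3.599: |R|=0.77440 <1
  x=-2.554: |R|=0.47654 <1
  x=-2.551: |R|=0.47554 <1
  x=-5.224: |R|=1.09583 >1
  x=-5.191: |R|=1.09050 >1
  x=-5.156: |R|=1.08480 >1
So |R|<1 on (-4.6667, 0).

z* = -4.6667.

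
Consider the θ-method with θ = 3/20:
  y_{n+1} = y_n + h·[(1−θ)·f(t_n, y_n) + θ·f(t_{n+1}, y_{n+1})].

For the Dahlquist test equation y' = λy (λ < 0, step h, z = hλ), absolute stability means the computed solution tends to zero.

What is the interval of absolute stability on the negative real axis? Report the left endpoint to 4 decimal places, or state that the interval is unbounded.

On y'=λy, z=hλ:
  y_{n+1} = y_n + z·[17/20·y_n + 3/20·y_{n+1}] ⇒ (1 − 3/20z)y_{n+1} = (1 + 17/20z)y_n
  ⇒ R(z) = (1 + 17/20z)/(1 − 3/20z).

Solve |R(x)|<1 on ℝ⁻.
x=-0.57: |R|=0.4749
R=−1: 1+17/20x = −1+3/20x ⇒ -7/10x=2 ⇒ x=2/(-7/10)=-2.8571
Confirm numerically:
  x=-2.238: |R|=0.67553 <1
  x=-1.998: |R|=0.53728 <1
  x=-1.864: |R|=0.45671 <1
  x=-1.173: |R|=0.00251 <1
  x=-3.410: |R|=1.25604 >1
  x=-3.002: |R|=1.06992 >1
So |R|<1 on (-2.8571, 0).

z∈(-2.8571,0).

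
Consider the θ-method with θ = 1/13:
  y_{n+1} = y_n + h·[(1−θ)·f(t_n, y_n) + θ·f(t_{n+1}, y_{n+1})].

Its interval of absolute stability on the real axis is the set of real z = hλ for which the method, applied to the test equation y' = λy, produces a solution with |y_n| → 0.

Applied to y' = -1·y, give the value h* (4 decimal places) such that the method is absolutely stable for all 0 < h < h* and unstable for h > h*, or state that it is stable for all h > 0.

On y'=λy, z=hλ:
  y_{n+1} = y_n + z·[12/13·y_n + 1/13·y_{n+1}] ⇒ (1 − 1/13z)y_{n+1} = (1 + 12/13z)y_n
  ⇒ R(z) = (1 + 12/13z)/(1 − 1/13z).

Boundary: |R(x)|=1, x<0.
x=-1.65: |R|=0.4642
R=−1: 1+12/13x = −1+1/13x ⇒ -11/13x=2 ⇒ x=2/(-11/13)=-2.3636
Confirm numerically:
  x=-2.175: |R|=0.86326 <1
  x=-1.483: |R|=0.33115 <1
  x=-1.288: |R|=0.17189 <1
  x=-1.138: |R|=0.04640 <1
  x=-2.924: |R|=1.38709 >1
  x=-2.533: |R|=1.11994 >1
Stable set (-2.3636, 0).

(-2.3636,0); λ=-1 ⇒ h* = (26/11)/1 = 2.3636.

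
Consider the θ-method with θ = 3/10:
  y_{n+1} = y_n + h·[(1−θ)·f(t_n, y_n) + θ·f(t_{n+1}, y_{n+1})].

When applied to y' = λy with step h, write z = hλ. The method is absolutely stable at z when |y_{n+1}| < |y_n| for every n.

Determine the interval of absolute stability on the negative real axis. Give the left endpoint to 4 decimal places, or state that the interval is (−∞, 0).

(-5.0000, 0).

Test eqn y'=λy, z=hλ:
  y_{n+1} = y_n + z·[7/10·y_n + 3/10·y_{n+1}] ⇒ (1 − 3/10z)y_{n+1} = (1 + 7/10z)y_n
  Hence R(z) = (1 + 7/10z)/(1 − 3/10z).

Need |R(x)|<1, x<0.
x=-1.01: |R|=0.2249
R=−1: 1+7/10x = −1+3/10x ⇒ -2/5x=2 ⇒ x=2/(-2/5)=-5.0000
Confirm numerically:
  x=-4.957: |R|=0.99308 <1
  x=-4.820: |R|=0.97056 <1
  x=-4.629: |R|=0.93787 <1
  x=-3.777: |R|=0.77066 <1
  x=-5.370: |R|=1.05668 >1
  x=-5.335: |R|=1.05153 >1
  x=-5.128: |R|=1.02017 >1
Interval (-5.0000, 0).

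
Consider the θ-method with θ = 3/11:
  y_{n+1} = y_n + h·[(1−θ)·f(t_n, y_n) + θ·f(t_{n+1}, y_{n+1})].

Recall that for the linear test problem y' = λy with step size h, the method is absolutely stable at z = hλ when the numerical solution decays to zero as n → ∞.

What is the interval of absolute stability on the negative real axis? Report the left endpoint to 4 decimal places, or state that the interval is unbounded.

Test eqn y'=λy, z=hλ:
  y_{n+1} = y_n + z·[8/11·y_n + 3/11·y_{n+1}] ⇒ (1 − 3/11z)y_{n+1} = (1 + 8/11z)y_n
  Hence R(z) = (1 + 8/11z)/(1 − 3/11z).

Need |R(x)|<1, x<0.
x=-1.32: |R|=0.0294
R=−1: 1+8/11x = −1+3/11x ⇒ -5/11x=2 ⇒ x=2/(-5/11)=-4.4000
Confirm numerically:
  x=-3.636: |R|=0.82563 <1
  x=-2.808: |R|=0.59020 <1
  x=-2.318: |R|=0.42018 <1
  x=-1.866: |R|=0.23666 <1
  x=-4.999: |R|=1.11521 >1
  x=-4.886: |R|=1.09471 >1
  x=-4.743: |R|=1.06798 >1
Interval (-4.4000, 0).

z∈(-4.4000,0).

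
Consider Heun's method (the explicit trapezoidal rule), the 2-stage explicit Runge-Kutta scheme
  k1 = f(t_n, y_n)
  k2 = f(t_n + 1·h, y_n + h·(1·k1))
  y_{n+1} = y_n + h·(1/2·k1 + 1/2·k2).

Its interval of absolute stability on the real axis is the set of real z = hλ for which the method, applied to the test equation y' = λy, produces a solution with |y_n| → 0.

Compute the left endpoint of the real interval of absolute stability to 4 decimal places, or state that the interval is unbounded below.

left endpoint -2.0000.

With y'=λy (z=hλ):
  order 2, 2-stage ⇒ R(z)=1+z+z^2/2
  (e.g. R(-0.93)=0.50245, |R|=0.50245)

Need |R(x)|<1, x<0.
x=-0.93: |R|=0.5025
|R(-1.9)|=0.9050 |R(-1.64)|=0.7048 |R(-1.08)|=0.5032
Bisect:
  x_lo=-2.7362 |R|=2.0071  x_hi=-0.3051 |R|=0.7415
  mid=-1.52062 |R|=0.63552 →hi
  mid=-2.12839 |R|=1.13663 →lo
  mid=-1.82450 |R|=0.83990 →hi
  mid=-1.97645 |R|=0.97672 →hi
  mid=-2.05242 |R|=1.05379 →lo
  mid=-2.01443 |R|=1.01454 →lo
  mid=-1.99544 |R|=0.99545 →hi
  mid=-2.00494 |R|=1.00495 →lo
  mid=-2.00019 |R|=1.00019 →lo
  mid=-1.99781 |R|=0.99782 →hi
  ...
  [-2.00004,-1.99989] ⇒ x*=-2.0000
Interval (-2.0000, 0).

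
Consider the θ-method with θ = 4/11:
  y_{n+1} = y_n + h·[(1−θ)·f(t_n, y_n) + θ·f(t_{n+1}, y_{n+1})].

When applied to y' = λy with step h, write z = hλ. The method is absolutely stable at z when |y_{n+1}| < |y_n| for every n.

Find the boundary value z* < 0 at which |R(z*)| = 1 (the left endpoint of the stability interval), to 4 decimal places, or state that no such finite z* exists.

On y'=λy, z=hλ:
  y_{n+1} = y_n + z·[7/11·y_n + 4/11·y_{n+1}] ⇒ (1 − 4/11z)y_{n+1} = (1 + 7/11z)y_n
  ⇒ R(z) = (1 + 7/11z)/(1 − 4/11z).

Find x<0 with |R(x)|<1.
x=-1.31: |R|=0.1127
R=−1: 1+7/11x = −1+4/11x ⇒ -3/11x=2 ⇒ x=2/(-3/11)=-7.3333
Confirm numerically:
  x=-5.553: |R|=0.83918 <1
  x=-4.293: |R|=0.67624 <1
  x=-3.142: |R|=0.46648 <1
  x=-7.872: |R|=1.03803 >1
  x=-7.678: |R|=1.02479 >1
  x=-7.385: |R|=1.00382 >1
Stable set (-7.3333, 0).

z* = -7.3333.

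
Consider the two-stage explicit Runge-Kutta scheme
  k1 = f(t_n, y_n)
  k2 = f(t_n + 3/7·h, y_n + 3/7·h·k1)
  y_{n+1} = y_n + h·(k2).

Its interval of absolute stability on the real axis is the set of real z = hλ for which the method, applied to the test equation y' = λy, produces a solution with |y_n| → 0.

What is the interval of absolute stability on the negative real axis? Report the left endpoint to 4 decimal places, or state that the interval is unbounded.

(-2.3333, 0).

On y'=λy, z=hλ:
  k1=λy_n ⇒ h·k1=z·y_n;  k2=λ(1+3/7z)y_n ⇒ h·k2=z(1+3/7z)y_n
  y_{n+1}/y_n = 1 + z(1+3/7z) = 1 + z + 3/7z²
  so R(z) = 1 + z + 3/7z².

Need |R(x)|<1, x<0.
x=-0.57: |R|=0.5692
R=1: x+3/7x²=0 ⇒ x=−7/3=-2.3333; min R=1−1/(4·3/7)=0.4167>−1
Confirm numerically:
  x=-1.707: |R|=0.54179 <1
  x=-1.397: |R|=0.43940 <1
  x=-1.225: |R|=0.41812 <1
  x=-0.949: |R|=0.43697 <1
  x=-2.626: |R|=1.32938 >1
  x=-2.605: |R|=1.30330 >1
So |R|<1 on (-2.3333, 0).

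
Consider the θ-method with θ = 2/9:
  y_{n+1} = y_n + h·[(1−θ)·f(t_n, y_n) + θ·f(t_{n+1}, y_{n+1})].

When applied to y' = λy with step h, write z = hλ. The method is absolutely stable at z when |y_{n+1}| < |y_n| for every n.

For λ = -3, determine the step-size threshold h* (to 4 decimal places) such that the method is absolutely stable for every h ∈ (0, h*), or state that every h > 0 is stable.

(-3.6000,0); λ=-3 ⇒ h* = (18/5)/3 = 1.2000.

On y'=λy, z=hλ:
  y_{n+1} = y_n + z·[7/9·y_n + 2/9·y_{n+1}] ⇒ (1 − 2/9z)y_{n+1} = (1 + 7/9z)y_n
  R(z) = (1 + 7/9z)/(1 − 2/9z).

Solve |R(x)|<1 on ℝ⁻.
x=-1.28: |R|=0.0035
R=−1: 1+7/9x = −1+2/9x ⇒ -5/9x=2 ⇒ x=2/(-5/9)=-3.6000
Confirm numerically:
  x=-3.119: |R|=0.84217 <1
  x=-3.001: |R|=0.80036 <1
  x=-2.466: |R|=0.59302 <1
  x=-2.370: |R|=0.55240 <1
  x=-4.141: |R|=1.15652 >1
  x=-4.048: |R|=1.13102 >1
  x=-3.727: |R|=1.03859 >1
Stable set (-3.6000, 0).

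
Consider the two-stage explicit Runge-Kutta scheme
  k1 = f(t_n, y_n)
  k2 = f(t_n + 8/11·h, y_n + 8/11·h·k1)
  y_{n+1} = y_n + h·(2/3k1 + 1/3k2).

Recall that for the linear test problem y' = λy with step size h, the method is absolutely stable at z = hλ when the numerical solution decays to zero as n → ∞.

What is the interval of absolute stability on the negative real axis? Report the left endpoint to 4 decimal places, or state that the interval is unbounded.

Test eqn y'=λy, z=hλ:
  k1=λy_n ⇒ h·k1=z·y_n;  k2=λ(1+8/11z)y_n ⇒ h·k2=z(1+8/11z)y_n
  y_{n+1}/y_n = 1 + 2/3z + 1/3z(1+8/11z) = 1 + z + 8/33z²
  so R(z) = 1 + z + 8/33z².

Find x<0 with |R(x)|<1.
x=-1.78: |R|=0.0119
R=1: x+8/33x²=0 ⇒ x=−33/8=-4.1250; min R=1−1/(4·8/33)=-0.0312>−1
Confirm numerically:
  x=-2.194: |R|=0.02706 <1
  x=-2.028: |R|=0.03096 <1
  x=-1.928: |R|=0.02686 <1
  x=-1.750: |R|=0.00758 <1
  x=-4.366: |R|=1.25508 >1
  x=-4.218: |R|=1.09510 >1
Interval (-4.1250, 0).

z∈(-4.1250,0).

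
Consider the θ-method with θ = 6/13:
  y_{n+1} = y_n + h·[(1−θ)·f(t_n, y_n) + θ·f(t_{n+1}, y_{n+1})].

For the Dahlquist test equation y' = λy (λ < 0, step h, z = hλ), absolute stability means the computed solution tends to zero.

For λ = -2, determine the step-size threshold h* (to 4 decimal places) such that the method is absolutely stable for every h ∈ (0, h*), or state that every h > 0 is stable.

On y'=λy, z=hλ:
  y_{n+1} = y_n + z·[7/13·y_n + 6/13·y_{n+1}] ⇒ (1 − 6/13z)y_{n+1} = (1 + 7/13z)y_n
  so R(z) = (1 + 7/13z)/(1 − 6/13z).

Solve |R(x)|<1 on ℝ⁻.
x=-1.38: |R|=0.1570
R=−1: 1+7/13x = −1+6/13x ⇒ -1/13x=2 ⇒ x=2/(-1/13)=-26.0000
Confirm numerically:
  x=-21.588: |R|=0.96904 <1
  x=-19.141: |R|=0.94635 <1
  x=-18.453: |R|=0.93900 <1
  x=-26.521: |R|=1.00303 >1
  x=-26.480: |R|=1.00279 >1
  x=-26.097: |R|=1.00057 >1
Stable set (-26.0000, 0).

(-26.0000,0); λ=-2 ⇒ h* = (26)/2 = 13.0000.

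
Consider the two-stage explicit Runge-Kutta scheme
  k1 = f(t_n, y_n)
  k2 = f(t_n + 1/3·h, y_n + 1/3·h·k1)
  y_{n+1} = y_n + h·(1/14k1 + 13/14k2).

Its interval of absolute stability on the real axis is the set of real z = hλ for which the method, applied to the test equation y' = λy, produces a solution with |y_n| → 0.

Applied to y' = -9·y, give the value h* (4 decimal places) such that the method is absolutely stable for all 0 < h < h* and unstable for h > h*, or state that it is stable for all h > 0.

(-3.2308,0); λ=-9 ⇒ h* = (42/13)/9 = 0.3590.

Test eqn y'=λy, z=hλ:
  k1=λy_n ⇒ h·k1=z·y_n;  k2=λ(1+1/3z)y_n ⇒ h·k2=z(1+1/3z)y_n
  y_{n+1}/y_n = 1 + 1/14z + 13/14z(1+1/3z) = 1 + z + 13/42z²
  R(z) = 1 + z + 13/42z².

Need |R(x)|<1, x<0.
x=-1.06: |R|=0.2878
R=1: x+13/42x²=0 ⇒ x=−42/13=-3.2308; min R=1−1/(4·13/42)=0.1923>−1
Confirm numerically:
  x=-2.950: |R|=0.74363 <1
  x=-2.872: |R|=0.68107 <1
  x=-2.145: |R|=0.27913 <1
  x=-3.619: |R|=1.43488 >1
  x=-3.566: |R|=1.37001 >1
  x=-3.290: |R|=1.06032 >1
So |R|<1 on (-3.2308, 0).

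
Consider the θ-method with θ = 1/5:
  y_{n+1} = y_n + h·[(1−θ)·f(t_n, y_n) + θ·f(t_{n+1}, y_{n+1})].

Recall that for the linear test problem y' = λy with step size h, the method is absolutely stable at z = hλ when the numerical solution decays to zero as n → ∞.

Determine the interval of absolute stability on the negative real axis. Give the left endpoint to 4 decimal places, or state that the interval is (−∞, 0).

Set f=λy, z=hλ:
  y_{n+1} = y_n + z·[4/5·y_n + 1/5·y_{n+1}] ⇒ (1 − 1/5z)y_{n+1} = (1 + 4/5z)y_n
  R(z) = (1 + 4/5z)/(1 − 1/5z).

Solve |R(x)|<1 on ℝ⁻.
x=-1.75: |R|=0.2963
R=−1: 1+4/5x = −1+1/5x ⇒ -3/5x=2 ⇒ x=2/(-3/5)=-3.3333
Confirm numerically:
  x=-3.284: |R|=0.98213 <1
  x=-2.924: |R|=0.84503 <1
  x=-2.617: |R|=0.71787 <1
  x=-1.580: |R|=0.20061 <1
  x=-3.737: |R|=1.13861 >1
  x=-3.406: |R|=1.02593 >1
Stable set (-3.3333, 0).

z∈(-3.3333,0).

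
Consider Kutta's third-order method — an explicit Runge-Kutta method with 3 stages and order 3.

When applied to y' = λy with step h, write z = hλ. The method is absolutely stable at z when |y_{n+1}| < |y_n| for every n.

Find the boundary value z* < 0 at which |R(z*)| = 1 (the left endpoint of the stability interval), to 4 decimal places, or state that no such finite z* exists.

z* = -2.5127.

Set f=λy, z=hλ:
  order 3, 3-stage ⇒ R(z)=1+z+z^2/2+z^3/6
  (e.g. R(-1.64)=-0.03036, |R|=0.03036)

Solve |R(x)|<1 on ℝ⁻.
x=-1.64: |R|=0.0304
|R(-2.68)|=1.2969 |R(-1.46)|=0.0871 |R(-0.54)|=0.5796
Bisect:
  x_lo=-3.4023 |R|=3.1784  x_hi=-0.3416 |R|=0.7101
  mid=-1.87192 |R|=0.21310 →hi
  mid=-2.63710 |R|=1.21648 →lo
  mid=-2.25451 |R|=0.62298 →hi
  mid=-2.44581 |R|=0.89328 →hi
  mid=-2.54145 |R|=1.04783 →lo
  mid=-2.49363 |R|=0.96884 →hi
  mid=-2.51754 |R|=1.00790 →lo
  ...
  [-2.51287,-2.51268] ⇒ x*=-2.5127
Stable set (-2.5127, 0).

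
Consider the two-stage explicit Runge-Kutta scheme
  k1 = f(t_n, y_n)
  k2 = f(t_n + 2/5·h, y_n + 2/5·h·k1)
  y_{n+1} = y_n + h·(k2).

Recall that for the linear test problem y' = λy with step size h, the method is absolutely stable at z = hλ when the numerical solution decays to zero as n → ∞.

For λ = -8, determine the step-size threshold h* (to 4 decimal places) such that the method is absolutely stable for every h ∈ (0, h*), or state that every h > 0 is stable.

(-2.5000,0); λ=-8 ⇒ h* = (5/2)/8 = 0.3125.

Set f=λy, z=hλ:
  k1=λy_n ⇒ h·k1=z·y_n;  k2=λ(1+2/5z)y_n ⇒ h·k2=z(1+2/5z)y_n
  y_{n+1}/y_n = 1 + z(1+2/5z) = 1 + z + 2/5z²
  R(z) = 1 + z + 2/5z².

Boundary: |R(x)|=1, x<0.
x=-1.14: |R|=0.3798
R=1: x+2/5x²=0 ⇒ x=−5/2=-2.5000; min R=1−1/(4·2/5)=0.3750>−1
Confirm numerically:
  x=-2.450: |R|=0.95100 <1
  x=-2.313: |R|=0.82699 <1
  x=-2.288: |R|=0.80598 <1
  x=-2.862: |R|=1.41442 >1
  x=-2.568: |R|=1.06985 >1
Interval (-2.5000, 0).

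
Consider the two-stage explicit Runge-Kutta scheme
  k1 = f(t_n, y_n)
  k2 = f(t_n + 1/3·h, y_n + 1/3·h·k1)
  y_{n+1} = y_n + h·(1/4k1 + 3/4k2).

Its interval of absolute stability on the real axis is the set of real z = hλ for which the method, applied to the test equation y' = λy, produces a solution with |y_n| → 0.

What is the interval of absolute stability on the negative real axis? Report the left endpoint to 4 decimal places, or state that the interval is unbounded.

With y'=λy (z=hλ):
  k1=λy_n ⇒ h·k1=z·y_n;  k2=λ(1+1/3z)y_n ⇒ h·k2=z(1+1/3z)y_n
  y_{n+1}/y_n = 1 + 1/4z + 3/4z(1+1/3z) = 1 + z + 1/4z²
  Hence R(z) = 1 + z + 1/4z².

Boundary: |R(x)|=1, x<0.
x=-1.04: |R|=0.2304
R=1: x+1/4x²=0 ⇒ x=−4=-4.0000; min R=1−1/(4·1/4)=0.0000>−1
Confirm numerically:
  x=-3.561: |R|=0.60918 <1
  x=-3.029: |R|=0.26471 <1
  x=-2.605: |R|=0.09151 <1
  x=-2.538: |R|=0.07236 <1
  x=-4.487: |R|=1.54629 >1
  x=-4.213: |R|=1.22434 >1
  x=-4.115: |R|=1.11831 >1
Stable set (-4.0000, 0).

(-4.0000, 0).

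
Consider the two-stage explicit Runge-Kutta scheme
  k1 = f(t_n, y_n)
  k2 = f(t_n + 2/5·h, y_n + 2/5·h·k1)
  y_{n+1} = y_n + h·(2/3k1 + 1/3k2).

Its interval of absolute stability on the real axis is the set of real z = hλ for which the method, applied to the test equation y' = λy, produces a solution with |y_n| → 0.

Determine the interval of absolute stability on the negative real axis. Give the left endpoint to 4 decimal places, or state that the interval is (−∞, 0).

(-7.5000, 0).

On y'=λy, z=hλ:
  k1=λy_n ⇒ h·k1=z·y_n;  k2=λ(1+2/5z)y_n ⇒ h·k2=z(1+2/5z)y_n
  y_{n+1}/y_n = 1 + 2/3z + 1/3z(1+2/5z) = 1 + z + 2/15z²
  Hence R(z) = 1 + z + 2/15z².

Need |R(x)|<1, x<0.
x=-0.67: |R|=0.3899
R=1: x+2/15x²=0 ⇒ x=−15/2=-7.5000; min R=1−1/(4·2/15)=-0.8750>−1
Confirm numerically:
  x=-5.886: |R|=0.26667 <1
  x=-5.756: |R|=0.33846 <1
  x=-4.699: |R|=0.75492 <1
  x=-7.998: |R|=1.53107 >1
  x=-7.856: |R|=1.37290 >1
  x=-7.840: |R|=1.35541 >1
Interval (-7.5000, 0).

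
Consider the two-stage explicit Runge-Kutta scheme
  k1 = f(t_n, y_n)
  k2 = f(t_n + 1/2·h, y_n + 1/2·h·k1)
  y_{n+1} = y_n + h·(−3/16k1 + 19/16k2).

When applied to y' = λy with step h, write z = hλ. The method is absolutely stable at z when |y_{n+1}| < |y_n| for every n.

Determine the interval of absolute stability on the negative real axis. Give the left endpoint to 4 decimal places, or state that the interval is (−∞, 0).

(-1.6842, 0).

On y'=λy, z=hλ:
  k1=λy_n ⇒ h·k1=z·y_n;  k2=λ(1+1/2z)y_n ⇒ h·k2=z(1+1/2z)y_n
  y_{n+1}/y_n = 1 − 3/16z + 19/16z(1+1/2z) = 1 + z + 19/32z²
  Hence R(z) = 1 + z + 19/32z².

Need |R(x)|<1, x<0.
x=-1.41: |R|=0.7704
R=1: x+19/32x²=0 ⇒ x=−32/19=-1.6842; min R=1−1/(4·19/32)=0.5789>−1
Confirm numerically:
  x=-1.528: |R|=0.85828 <1
  x=-1.320: |R|=0.71455 <1
  x=-1.058: |R|=0.60662 <1
  x=-1.999: |R|=1.37363 >1
  x=-1.955: |R|=1.31433 >1
Interval (-1.6842, 0).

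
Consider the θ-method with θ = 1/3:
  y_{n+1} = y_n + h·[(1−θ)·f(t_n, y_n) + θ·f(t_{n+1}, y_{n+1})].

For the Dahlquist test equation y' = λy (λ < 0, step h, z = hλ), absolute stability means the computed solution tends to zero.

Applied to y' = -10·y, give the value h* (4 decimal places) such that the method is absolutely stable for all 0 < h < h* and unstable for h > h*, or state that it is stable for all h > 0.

Set f=λy, z=hλ:
  y_{n+1} = y_n + z·[2/3·y_n + 1/3·y_{n+1}] ⇒ (1 − 1/3z)y_{n+1} = (1 + 2/3z)y_n
  ⇒ R(z) = (1 + 2/3z)/(1 − 1/3z).

Solve |R(x)|<1 on ℝ⁻.
x=-1.63: |R|=0.0562
R=−1: 1+2/3x = −1+1/3x ⇒ -1/3x=2 ⇒ x=2/(-1/3)=-6.0000
Confirm numerically:
  x=-3.453: |R|=0.60530 <1
  x=-3.317: |R|=0.57527 <1
  x=-2.451: |R|=0.34893 <1
  x=-6.596: |R|=1.06211 >1
  x=-6.042: |R|=1.00464 >1
So |R|<1 on (-6.0000, 0).

(-6.0000,0); λ=-10 ⇒ h* = (6)/10 = 0.6000.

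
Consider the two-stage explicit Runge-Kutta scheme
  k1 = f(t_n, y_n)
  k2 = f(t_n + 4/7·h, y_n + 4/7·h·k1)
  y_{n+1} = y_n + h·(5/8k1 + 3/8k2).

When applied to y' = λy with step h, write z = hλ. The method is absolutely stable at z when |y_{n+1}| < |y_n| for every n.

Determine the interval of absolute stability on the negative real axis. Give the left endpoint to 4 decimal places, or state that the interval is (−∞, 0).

With y'=λy (z=hλ):
  k1=λy_n ⇒ h·k1=z·y_n;  k2=λ(1+4/7z)y_n ⇒ h·k2=z(1+4/7z)y_n
  y_{n+1}/y_n = 1 + 5/8z + 3/8z(1+4/7z) = 1 + z + 3/14z²
  ⇒ R(z) = 1 + z + 3/14z².

Need |R(x)|<1, x<0.
x=-0.35: |R|=0.6763
R=1: x+3/14x²=0 ⇒ x=−14/3=-4.6667; min R=1−1/(4·3/14)=-0.1667>−1
Confirm numerically:
  x=-4.349: |R|=0.70396 <1
  x=-2.362: |R|=0.16649 <1
  x=-2.321: |R|=0.16663 <1
  x=-4.953: |R|=1.30390 >1
  x=-4.789: |R|=1.12554 >1
So |R|<1 on (-4.6667, 0).

(-4.6667, 0).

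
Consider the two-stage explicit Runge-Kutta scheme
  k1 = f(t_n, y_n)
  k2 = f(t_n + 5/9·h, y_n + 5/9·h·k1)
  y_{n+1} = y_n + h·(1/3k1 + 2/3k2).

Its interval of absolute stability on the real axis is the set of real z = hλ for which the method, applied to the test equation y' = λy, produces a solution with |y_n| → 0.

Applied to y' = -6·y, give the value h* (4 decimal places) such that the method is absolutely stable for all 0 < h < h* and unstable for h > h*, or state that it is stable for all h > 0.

On y'=λy, z=hλ:
  k1=λy_n ⇒ h·k1=z·y_n;  k2=λ(1+5/9z)y_n ⇒ h·k2=z(1+5/9z)y_n
  y_{n+1}/y_n = 1 + 1/3z + 2/3z(1+5/9z) = 1 + z + 10/27z²
  so R(z) = 1 + z + 10/27z².

Solve |R(x)|<1 on ℝ⁻.
x=-1.44: |R|=0.3280
R=1: x+10/27x²=0 ⇒ x=−27/10=-2.7000; min R=1−1/(4·10/27)=0.3250>−1
Confirm numerically:
  x=-2.476: |R|=0.79458 <1
  x=-1.758: |R|=0.38665 <1
  x=-1.440: |R|=0.32800 <1
  x=-1.171: |R|=0.33687 <1
  x=-3.004: |R|=1.33823 >1
  x=-3.003: |R|=1.33700 >1
  x=-2.930: |R|=1.24959 >1
So |R|<1 on (-2.7000, 0).

(-2.7000,0); λ=-6 ⇒ h* = (27/10)/6 = 0.4500.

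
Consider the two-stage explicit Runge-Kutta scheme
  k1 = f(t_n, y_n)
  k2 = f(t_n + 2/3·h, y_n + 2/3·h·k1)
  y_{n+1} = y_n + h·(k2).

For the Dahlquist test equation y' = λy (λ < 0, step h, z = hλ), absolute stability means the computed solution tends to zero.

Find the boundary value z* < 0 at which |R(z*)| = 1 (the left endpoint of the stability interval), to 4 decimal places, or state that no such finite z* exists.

z* = -1.5000.

Test eqn y'=λy, z=hλ:
  k1=λy_n ⇒ h·k1=z·y_n;  k2=λ(1+2/3z)y_n ⇒ h·k2=z(1+2/3z)y_n
  y_{n+1}/y_n = 1 + z(1+2/3z) = 1 + z + 2/3z²
  ⇒ R(z) = 1 + z + 2/3z².

Boundary: |R(x)|=1, x<0.
x=-1.3: |R|=0.8267
R=1: x+2/3x²=0 ⇒ x=−3/2=-1.5000; min R=1−1/(4·2/3)=0.6250>−1
Confirm numerically:
  x=-1.178: |R|=0.74712 <1
  x=-1.123: |R|=0.71775 <1
  x=-0.829: |R|=0.62916 <1
  x=-0.622: |R|=0.63592 <1
  x=-2.062: |R|=1.77256 >1
  x=-1.766: |R|=1.31317 >1
Stable set (-1.5000, 0).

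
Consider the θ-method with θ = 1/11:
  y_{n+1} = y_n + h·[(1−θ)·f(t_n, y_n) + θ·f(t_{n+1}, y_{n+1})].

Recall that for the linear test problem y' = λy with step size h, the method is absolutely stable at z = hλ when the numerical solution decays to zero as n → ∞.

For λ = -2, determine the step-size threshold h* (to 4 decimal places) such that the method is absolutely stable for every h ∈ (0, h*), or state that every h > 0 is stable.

(-2.4444,0); λ=-2 ⇒ h* = (22/9)/2 = 1.2222.

Set f=λy, z=hλ:
  y_{n+1} = y_n + z·[10/11·y_n + 1/11·y_{n+1}] ⇒ (1 − 1/11z)y_{n+1} = (1 + 10/11z)y_n
  R(z) = (1 + 10/11z)/(1 − 1/11z).

Find x<0 with |R(x)|<1.
x=-0.33: |R|=0.6796
R=−1: 1+10/11x = −1+1/11x ⇒ -9/11x=2 ⇒ x=2/(-9/11)=-2.4444
Confirm numerically:
  x=-2.259: |R|=0.87412 <1
  x=-1.889: |R|=0.61215 <1
  x=-1.792: |R|=0.54096 <1
  x=-1.619: |R|=0.41128 <1
  x=-2.803: |R|=1.23379 >1
  x=-2.751: |R|=1.20064 >1
So |R|<1 on (-2.4444, 0).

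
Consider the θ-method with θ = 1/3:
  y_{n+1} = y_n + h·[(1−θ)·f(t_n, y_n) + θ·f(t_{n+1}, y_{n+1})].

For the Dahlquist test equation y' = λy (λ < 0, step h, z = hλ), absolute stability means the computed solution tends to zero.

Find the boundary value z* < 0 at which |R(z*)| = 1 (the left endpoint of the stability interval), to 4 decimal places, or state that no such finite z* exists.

With y'=λy (z=hλ):
  y_{n+1} = y_n + z·[2/3·y_n + 1/3·y_{n+1}] ⇒ (1 − 1/3z)y_{n+1} = (1 + 2/3z)y_n
  R(z) = (1 + 2/3z)/(1 − 1/3z).

Boundary: |R(x)|=1, x<0.
x=-0.86: |R|=0.3316
R=−1: 1+2/3x = −1+1/3x ⇒ -1/3x=2 ⇒ x=2/(-1/3)=-6.0000
Confirm numerically:
  x=-5.937: |R|=0.99295 <1
  x=-4.499: |R|=0.79984 <1
  x=-4.379: |R|=0.78032 <1
  x=-2.547: |R|=0.37750 <1
  x=-6.452: |R|=1.04782 >1
  x=-6.120: |R|=1.01316 >1
So |R|<1 on (-6.0000, 0).

z* = -6.0000.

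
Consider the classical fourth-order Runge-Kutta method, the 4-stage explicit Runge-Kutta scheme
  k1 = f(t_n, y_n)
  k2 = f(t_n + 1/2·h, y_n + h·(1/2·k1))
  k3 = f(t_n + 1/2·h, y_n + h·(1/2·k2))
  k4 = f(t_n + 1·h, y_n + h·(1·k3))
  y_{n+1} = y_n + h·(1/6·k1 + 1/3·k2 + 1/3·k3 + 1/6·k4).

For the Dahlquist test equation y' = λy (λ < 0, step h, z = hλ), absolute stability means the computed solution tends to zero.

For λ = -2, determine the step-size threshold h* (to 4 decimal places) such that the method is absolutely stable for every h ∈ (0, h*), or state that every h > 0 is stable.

Test eqn y'=λy, z=hλ:
  order 4, 4-stage ⇒ R(z)=1+z+z^2/2+z^3/6+z^4/24
  (e.g. R(-0.86)=0.42658, |R|=0.42658)

Need |R(x)|<1, x<0.
x=-0.86: |R|=0.4266
|R(-2.58)|=0.7321 |R(-1.15)|=0.3306 |R(-0.86)|=0.4266
Bisect:
  x_lo=-3.3469 |R|=2.2338  x_hi=-0.0515 |R|=0.9498
  mid=-1.69921 |R|=0.27411 →hi
  mid=-2.52307 |R|=0.67146 →hi
  mid=-2.93500 |R|=1.25019 →lo
  mid=-2.72904 |R|=0.91844 →hi
  mid=-2.83202 |R|=1.07276 →lo
  mid=-2.78053 |R|=0.99284 →hi
  mid=-2.80627 |R|=1.03209 →lo
  mid=-2.79340 |R|=1.01229 →lo
  ...
  [-2.78535,-2.78515] ⇒ x*=-2.7853
Interval (-2.7853, 0).

(-2.7853,0); λ=-2 ⇒ h* = 1.3926.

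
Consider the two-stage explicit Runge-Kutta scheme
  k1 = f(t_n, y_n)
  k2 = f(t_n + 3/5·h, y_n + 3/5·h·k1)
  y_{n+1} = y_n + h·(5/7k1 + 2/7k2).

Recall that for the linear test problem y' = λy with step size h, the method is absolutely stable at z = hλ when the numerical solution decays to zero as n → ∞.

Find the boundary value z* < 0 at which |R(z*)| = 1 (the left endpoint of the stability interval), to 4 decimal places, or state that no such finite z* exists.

left endpoint -5.8333.

On y'=λy, z=hλ:
  k1=λy_n ⇒ h·k1=z·y_n;  k2=λ(1+3/5z)y_n ⇒ h·k2=z(1+3/5z)y_n
  y_{n+1}/y_n = 1 + 5/7z + 2/7z(1+3/5z) = 1 + z + 6/35z²
  ⇒ R(z) = 1 + z + 6/35z².

Find x<0 with |R(x)|<1.
x=-0.71: |R|=0.3764
R=1: x+6/35x²=0 ⇒ x=−35/6=-5.8333; min R=1−1/(4·6/35)=-0.4583>−1
Confirm numerically:
  x=-5.453: |R|=0.64446 <1
  x=-3.932: |R|=0.28161 <1
  x=-3.216: |R|=0.44297 <1
  x=-6.314: |R|=1.52027 >1
  x=-6.124: |R|=1.30515 >1
Interval (-5.8333, 0).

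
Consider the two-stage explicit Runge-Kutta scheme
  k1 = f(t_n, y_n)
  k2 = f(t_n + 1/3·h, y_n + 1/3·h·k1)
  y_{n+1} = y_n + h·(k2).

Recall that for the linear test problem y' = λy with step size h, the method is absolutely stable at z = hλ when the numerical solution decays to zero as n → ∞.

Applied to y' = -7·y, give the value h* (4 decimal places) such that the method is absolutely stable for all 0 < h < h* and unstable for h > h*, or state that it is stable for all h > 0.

Set f=λy, z=hλ:
  k1=λy_n ⇒ h·k1=z·y_n;  k2=λ(1+1/3z)y_n ⇒ h·k2=z(1+1/3z)y_n
  y_{n+1}/y_n = 1 + z(1+1/3z) = 1 + z + 1/3z²
  ⇒ R(z) = 1 + z + 1/3z².

Need |R(x)|<1, x<0.
x=-1.11: |R|=0.3007
R=1: x+1/3x²=0 ⇒ x=−3=-3.0000; min R=1−1/(4·1/3)=0.2500>−1
Confirm numerically:
  x=-2.814: |R|=0.82553 <1
  x=-2.185: |R|=0.40641 <1
  x=-1.234: |R|=0.27359 <1
  x=-1.229: |R|=0.27448 <1
  x=-3.290: |R|=1.31803 >1
  x=-3.253: |R|=1.27434 >1
So |R|<1 on (-3.0000, 0).

(-3.0000,0); λ=-7 ⇒ h* = (3)/7 = 0.4286.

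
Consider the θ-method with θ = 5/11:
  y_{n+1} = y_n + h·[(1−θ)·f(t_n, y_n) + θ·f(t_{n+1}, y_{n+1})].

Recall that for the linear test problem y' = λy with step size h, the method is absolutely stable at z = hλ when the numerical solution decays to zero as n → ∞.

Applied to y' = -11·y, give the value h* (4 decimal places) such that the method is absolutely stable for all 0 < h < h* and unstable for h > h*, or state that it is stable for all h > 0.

Test eqn y'=λy, z=hλ:
  y_{n+1} = y_n + z·[6/11·y_n + 5/11·y_{n+1}] ⇒ (1 − 5/11z)y_{n+1} = (1 + 6/11z)y_n
  Hence R(z) = (1 + 6/11z)/(1 − 5/11z).

Solve |R(x)|<1 on ℝ⁻.
x=-0.54: |R|=0.5664
R=−1: 1+6/11x = −1+5/11x ⇒ -1/11x=2 ⇒ x=2/(-1/11)=-22.0000
Confirm numerically:
  x=-21.345: |R|=0.99444 <1
  x=-9.965: |R|=0.80214 <1
  x=-9.124: |R|=0.77259 <1
  x=-22.179: |R|=1.00147 >1
  x=-22.120: |R|=1.00099 >1
  x=-22.038: |R|=1.00031 >1
Stable set (-22.0000, 0).

(-22.0000,0); λ=-11 ⇒ h* = (22)/11 = 2.0000.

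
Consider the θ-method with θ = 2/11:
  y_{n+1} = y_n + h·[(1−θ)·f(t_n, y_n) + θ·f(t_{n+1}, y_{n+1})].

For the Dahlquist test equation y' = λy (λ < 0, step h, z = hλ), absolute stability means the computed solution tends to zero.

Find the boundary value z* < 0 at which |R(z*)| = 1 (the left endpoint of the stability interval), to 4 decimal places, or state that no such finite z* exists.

Test eqn y'=λy, z=hλ:
  y_{n+1} = y_n + z·[9/11·y_n + 2/11·y_{n+1}] ⇒ (1 − 2/11z)y_{n+1} = (1 + 9/11z)y_n
  Hence R(z) = (1 + 9/11z)/(1 − 2/11z).

Solve |R(x)|<1 on ℝ⁻.
x=-1.55: |R|=0.2092
R=−1: 1+9/11x = −1+2/11x ⇒ -7/11x=2 ⇒ x=2/(-7/11)=-3.1429
Confirm numerically:
  x=-2.694: |R|=0.80827 <1
  x=-2.447: |R|=0.69353 <1
  x=-2.001: |R|=0.46720 <1
  x=-1.871: |R|=0.39608 <1
  x=-3.421: |R|=1.10912 >1
  x=-3.343: |R|=1.07922 >1
Interval (-3.1429, 0).

left endpoint -3.1429.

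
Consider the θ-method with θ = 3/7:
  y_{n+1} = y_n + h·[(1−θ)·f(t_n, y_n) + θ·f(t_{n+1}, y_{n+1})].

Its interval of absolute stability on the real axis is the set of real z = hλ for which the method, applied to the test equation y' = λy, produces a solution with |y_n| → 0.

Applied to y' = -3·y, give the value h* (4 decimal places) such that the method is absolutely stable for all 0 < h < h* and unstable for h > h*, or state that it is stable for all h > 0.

Set f=λy, z=hλ:
  y_{n+1} = y_n + z·[4/7·y_n + 3/7·y_{n+1}] ⇒ (1 − 3/7z)y_{n+1} = (1 + 4/7z)y_n
  ⇒ R(z) = (1 + 4/7z)/(1 − 3/7z).

Solve |R(x)|<1 on ℝ⁻.
x=-1.05: |R|=0.2759
R=−1: 1+4/7x = −1+3/7x ⇒ -1/7x=2 ⇒ x=2/(-1/7)=-14.0000
Confirm numerically:
  x=-11.117: |R|=0.92855 <1
  x=-9.897: |R|=0.88817 <1
  x=-9.740: |R|=0.88239 <1
  x=-6.340: |R|=0.70561 <1
  x=-14.407: |R|=1.00810 >1
  x=-14.267: |R|=1.00536 >1
  x=-14.051: |R|=1.00104 >1
Stable set (-14.0000, 0).

(-14.0000,0); λ=-3 ⇒ h* = (14)/3 = 4.6667.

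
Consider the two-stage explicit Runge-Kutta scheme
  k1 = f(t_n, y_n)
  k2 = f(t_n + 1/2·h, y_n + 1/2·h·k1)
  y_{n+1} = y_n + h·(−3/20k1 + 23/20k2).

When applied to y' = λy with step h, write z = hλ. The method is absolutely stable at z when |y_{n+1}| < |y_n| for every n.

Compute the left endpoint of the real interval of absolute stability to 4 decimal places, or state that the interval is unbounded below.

Test eqn y'=λy, z=hλ:
  k1=λy_n ⇒ h·k1=z·y_n;  k2=λ(1+1/2z)y_n ⇒ h·k2=z(1+1/2z)y_n
  y_{n+1}/y_n = 1 − 3/20z + 23/20z(1+1/2z) = 1 + z + 23/40z²
  so R(z) = 1 + z + 23/40z².

Solve |R(x)|<1 on ℝ⁻.
x=-0.73: |R|=0.5764
R=1: x+23/40x²=0 ⇒ x=−40/23=-1.7391; min R=1−1/(4·23/40)=0.5652>−1
Confirm numerically:
  x=-1.680: |R|=0.94288 <1
  x=-1.530: |R|=0.81602 <1
  x=-0.942: |R|=0.56823 <1
  x=-2.191: |R|=1.56928 >1
  x=-2.174: |R|=1.54361 >1
  x=-2.153: |R|=1.51236 >1
Interval (-1.7391, 0).

left endpoint -1.7391.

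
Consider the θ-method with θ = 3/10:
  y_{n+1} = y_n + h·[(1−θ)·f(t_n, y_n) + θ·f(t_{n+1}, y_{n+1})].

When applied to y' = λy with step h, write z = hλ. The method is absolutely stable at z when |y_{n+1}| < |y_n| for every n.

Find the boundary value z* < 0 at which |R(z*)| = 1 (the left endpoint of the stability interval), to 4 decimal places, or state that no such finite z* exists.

z* = -5.0000.

On y'=λy, z=hλ:
  y_{n+1} = y_n + z·[7/10·y_n + 3/10·y_{n+1}] ⇒ (1 − 3/10z)y_{n+1} = (1 + 7/10z)y_n
  R(z) = (1 + 7/10z)/(1 − 3/10z).

Find x<0 with |R(x)|<1.
x=-0.41: |R|=0.6349
R=−1: 1+7/10x = −1+3/10x ⇒ -2/5x=2 ⇒ x=2/(-2/5)=-5.0000
Confirm numerically:
  x=-3.433: |R|=0.69122 <1
  x=-3.171: |R|=0.62507 <1
  x=-2.923: |R|=0.55736 <1
  x=-5.600: |R|=1.08955 >1
  x=-5.291: |R|=1.04499 >1
Stable set (-5.0000, 0).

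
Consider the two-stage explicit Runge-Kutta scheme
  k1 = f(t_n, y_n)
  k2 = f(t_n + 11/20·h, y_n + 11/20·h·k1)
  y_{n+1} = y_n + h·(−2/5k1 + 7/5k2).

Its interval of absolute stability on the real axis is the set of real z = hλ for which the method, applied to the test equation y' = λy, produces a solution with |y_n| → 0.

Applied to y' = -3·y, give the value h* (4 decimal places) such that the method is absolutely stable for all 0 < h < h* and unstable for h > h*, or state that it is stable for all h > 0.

(-1.2987,0); λ=-3 ⇒ h* = (100/77)/3 = 0.4329.

Test eqn y'=λy, z=hλ:
  k1=λy_n ⇒ h·k1=z·y_n;  k2=λ(1+11/20z)y_n ⇒ h·k2=z(1+11/20z)y_n
  y_{n+1}/y_n = 1 − 2/5z + 7/5z(1+11/20z) = 1 + z + 77/100z²
  so R(z) = 1 + z + 77/100z².

Find x<0 with |R(x)|<1.
x=-1.38: |R|=1.0864
R=1: x+77/100x²=0 ⇒ x=−100/77=-1.2987; min R=1−1/(4·77/100)=0.6753>−1
Confirm numerically:
  x=-1.273: |R|=0.97481 <1
  x=-1.250: |R|=0.95312 <1
  x=-1.228: |R|=0.93315 <1
  x=-1.136: |R|=0.85768 <1
  x=-1.609: |R|=1.38444 >1
  x=-1.429: |R|=1.14337 >1
Stable set (-1.2987, 0).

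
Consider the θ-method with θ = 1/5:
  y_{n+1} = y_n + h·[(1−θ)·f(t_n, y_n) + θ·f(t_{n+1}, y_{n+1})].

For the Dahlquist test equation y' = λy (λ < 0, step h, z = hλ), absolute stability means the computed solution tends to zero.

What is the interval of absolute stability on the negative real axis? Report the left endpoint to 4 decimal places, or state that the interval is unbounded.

With y'=λy (z=hλ):
  y_{n+1} = y_n + z·[4/5·y_n + 1/5·y_{n+1}] ⇒ (1 − 1/5z)y_{n+1} = (1 + 4/5z)y_n
  Hence R(z) = (1 + 4/5z)/(1 − 1/5z).

Need |R(x)|<1, x<0.
x=-1.15: |R|=0.0650
R=−1: 1+4/5x = −1+1/5x ⇒ -3/5x=2 ⇒ x=2/(-3/5)=-3.3333
Confirm numerically:
  x=-3.119: |R|=0.92080 <1
  x=-1.998: |R|=0.42755 <1
  x=-1.995: |R|=0.42602 <1
  x=-3.888: |R|=1.18722 >1
  x=-3.537: |R|=1.07157 >1
  x=-3.492: |R|=1.05605 >1
Stable set (-3.3333, 0).

(-3.3333, 0).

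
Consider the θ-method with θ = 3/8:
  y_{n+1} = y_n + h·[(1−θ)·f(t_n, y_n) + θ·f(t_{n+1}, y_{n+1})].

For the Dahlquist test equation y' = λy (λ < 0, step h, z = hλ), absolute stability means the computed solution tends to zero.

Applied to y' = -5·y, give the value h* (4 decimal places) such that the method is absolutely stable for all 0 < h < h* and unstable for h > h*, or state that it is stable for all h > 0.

With y'=λy (z=hλ):
  y_{n+1} = y_n + z·[5/8·y_n + 3/8·y_{n+1}] ⇒ (1 − 3/8z)y_{n+1} = (1 + 5/8z)y_n
  so R(z) = (1 + 5/8z)/(1 − 3/8z).

Need |R(x)|<1, x<0.
x=-1.06: |R|=0.2415
R=−1: 1+5/8x = −1+3/8x ⇒ -1/4x=2 ⇒ x=2/(-1/4)=-8.0000
Confirm numerically:
  x=-5.409: |R|=0.78611 <1
  x=-5.109: |R|=0.75213 <1
  x=-3.691: |R|=0.54816 <1
  x=-3.405: |R|=0.49547 <1
  x=-8.501: |R|=1.02991 >1
  x=-8.378: |R|=1.02282 >1
Interval (-8.0000, 0).

(-8.0000,0); λ=-5 ⇒ h* = (8)/5 = 1.6000.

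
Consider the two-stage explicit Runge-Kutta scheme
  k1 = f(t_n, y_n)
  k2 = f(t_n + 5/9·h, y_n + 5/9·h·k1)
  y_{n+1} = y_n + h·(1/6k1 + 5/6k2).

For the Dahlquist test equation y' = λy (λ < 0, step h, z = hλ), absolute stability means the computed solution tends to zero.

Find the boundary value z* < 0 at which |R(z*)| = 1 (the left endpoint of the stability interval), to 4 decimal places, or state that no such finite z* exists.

On y'=λy, z=hλ:
  k1=λy_n ⇒ h·k1=z·y_n;  k2=λ(1+5/9z)y_n ⇒ h·k2=z(1+5/9z)y_n
  y_{n+1}/y_n = 1 + 1/6z + 5/6z(1+5/9z) = 1 + z + 25/54z²
  Hence R(z) = 1 + z + 25/54z².

Find x<0 with |R(x)|<1.
x=-1.33: |R|=0.4889
R=1: x+25/54x²=0 ⇒ x=−54/25=-2.1600; min R=1−1/(4·25/54)=0.4600>−1
Confirm numerically:
  x=-2.024: |R|=0.87256 <1
  x=-1.564: |R|=0.56845 <1
  x=-1.262: |R|=0.47534 <1
  x=-2.724: |R|=1.71127 >1
  x=-2.489: |R|=1.37911 >1
  x=-2.327: |R|=1.17991 >1
Interval (-2.1600, 0).

z* = -2.1600.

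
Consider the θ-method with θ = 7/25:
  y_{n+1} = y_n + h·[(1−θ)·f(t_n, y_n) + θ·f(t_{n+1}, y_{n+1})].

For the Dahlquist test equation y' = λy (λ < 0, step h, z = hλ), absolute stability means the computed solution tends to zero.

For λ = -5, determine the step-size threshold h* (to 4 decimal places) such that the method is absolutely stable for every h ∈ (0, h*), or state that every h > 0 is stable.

(-4.5455,0); λ=-5 ⇒ h* = (50/11)/5 = 0.9091.

Test eqn y'=λy, z=hλ:
  y_{n+1} = y_n + z·[18/25·y_n + 7/25·y_{n+1}] ⇒ (1 − 7/25z)y_{n+1} = (1 + 18/25z)y_n
  so R(z) = (1 + 18/25z)/(1 − 7/25z).

Need |R(x)|<1, x<0.
x=-0.83: |R|=0.3265
R=−1: 1+18/25x = −1+7/25x ⇒ -11/25x=2 ⇒ x=2/(-11/25)=-4.5455
Confirm numerically:
  x=-3.575: |R|=0.78661 <1
  x=-3.008: |R|=0.63279 <1
  x=-2.967: |R|=0.62064 <1
  x=-2.848: |R|=0.58448 <1
  x=-5.034: |R|=1.08921 >1
  x=-5.006: |R|=1.08437 >1
  x=-4.679: |R|=1.02544 >1
Interval (-4.5455, 0).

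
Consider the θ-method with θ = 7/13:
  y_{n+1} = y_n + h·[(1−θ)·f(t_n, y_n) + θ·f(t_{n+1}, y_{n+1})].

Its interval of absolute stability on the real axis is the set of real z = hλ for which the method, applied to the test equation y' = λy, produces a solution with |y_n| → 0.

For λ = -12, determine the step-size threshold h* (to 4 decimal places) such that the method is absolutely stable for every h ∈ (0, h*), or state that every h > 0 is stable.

Set f=λy, z=hλ:
  y_{n+1} = y_n + z·[6/13·y_n + 7/13·y_{n+1}] ⇒ (1 − 7/13z)y_{n+1} = (1 + 6/13z)y_n
  so R(z) = (1 + 6/13z)/(1 − 7/13z).

Find x<0 with |R(x)|<1.
x=-0.77: |R|=0.4557
x=-2: |R|=0.0370
x=-10: |R|=0.5663
x=-100: |R|=0.8233
θ=7/13≥1/2 ⇒ |1+6/13x|<|1−7/13x| ∀x<0 ⇒ unbounded interval.

unbounded; (−∞, 0). Any h>0 works for λ=-12.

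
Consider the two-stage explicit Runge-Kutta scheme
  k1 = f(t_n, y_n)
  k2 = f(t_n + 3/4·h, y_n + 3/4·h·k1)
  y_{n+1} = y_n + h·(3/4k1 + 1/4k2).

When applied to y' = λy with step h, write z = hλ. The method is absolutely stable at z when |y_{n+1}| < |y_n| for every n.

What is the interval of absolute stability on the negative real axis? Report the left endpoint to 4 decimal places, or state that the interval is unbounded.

z∈(-5.3333,0).

On y'=λy, z=hλ:
  k1=λy_n ⇒ h·k1=z·y_n;  k2=λ(1+3/4z)y_n ⇒ h·k2=z(1+3/4z)y_n
  y_{n+1}/y_n = 1 + 3/4z + 1/4z(1+3/4z) = 1 + z + 3/16z²
  ⇒ R(z) = 1 + z + 3/16z².

Find x<0 with |R(x)|<1.
x=-0.96: |R|=0.2128
R=1: x+3/16x²=0 ⇒ x=−16/3=-5.3333; min R=1−1/(4·3/16)=-0.3333>−1
Confirm numerically:
  x=-5.231: |R|=0.89963 <1
  x=-4.595: |R|=0.36388 <1
  x=-2.398: |R|=0.31980 <1
  x=-5.768: |R|=1.47009 >1
  x=-5.367: |R|=1.03388 >1
So |R|<1 on (-5.3333, 0).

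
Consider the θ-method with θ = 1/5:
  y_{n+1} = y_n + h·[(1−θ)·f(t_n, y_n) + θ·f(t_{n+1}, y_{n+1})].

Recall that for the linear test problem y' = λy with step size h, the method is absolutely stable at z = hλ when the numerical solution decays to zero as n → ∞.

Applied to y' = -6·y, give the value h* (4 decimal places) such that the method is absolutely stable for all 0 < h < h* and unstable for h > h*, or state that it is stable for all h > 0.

(-3.3333,0); λ=-6 ⇒ h* = (10/3)/6 = 0.5556.

With y'=λy (z=hλ):
  y_{n+1} = y_n + z·[4/5·y_n + 1/5·y_{n+1}] ⇒ (1 − 1/5z)y_{n+1} = (1 + 4/5z)y_n
  ⇒ R(z) = (1 + 4/5z)/(1 − 1/5z).

Boundary: |R(x)|=1, x<0.
x=-1.72: |R|=0.2798
R=−1: 1+4/5x = −1+1/5x ⇒ -3/5x=2 ⇒ x=2/(-3/5)=-3.3333
Confirm numerically:
  x=-3.144: |R|=0.93026 <1
  x=-3.004: |R|=0.87656 <1
  x=-2.777: |R|=0.78539 <1
  x=-2.342: |R|=0.59493 <1
  x=-3.701: |R|=1.12677 >1
  x=-3.690: |R|=1.12313 >1
  x=-3.560: |R|=1.07944 >1
So |R|<1 on (-3.3333, 0).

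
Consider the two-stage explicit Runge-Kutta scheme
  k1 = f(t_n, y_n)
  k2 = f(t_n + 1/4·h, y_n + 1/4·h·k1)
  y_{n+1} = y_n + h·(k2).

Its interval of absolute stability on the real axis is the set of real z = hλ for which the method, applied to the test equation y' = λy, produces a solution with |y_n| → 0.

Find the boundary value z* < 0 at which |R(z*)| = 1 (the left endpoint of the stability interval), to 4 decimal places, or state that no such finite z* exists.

left endpoint -4.0000.

With y'=λy (z=hλ):
  k1=λy_n ⇒ h·k1=z·y_n;  k2=λ(1+1/4z)y_n ⇒ h·k2=z(1+1/4z)y_n
  y_{n+1}/y_n = 1 + z(1+1/4z) = 1 + z + 1/4z²
  ⇒ R(z) = 1 + z + 1/4z².

Need |R(x)|<1, x<0.
x=-1: |R|=0.2500
R=1: x+1/4x²=0 ⇒ x=−4=-4.0000; min R=1−1/(4·1/4)=0.0000>−1
Confirm numerically:
  x=-3.944: |R|=0.94478 <1
  x=-2.631: |R|=0.09954 <1
  x=-1.858: |R|=0.00504 <1
  x=-4.573: |R|=1.65508 >1
  x=-4.315: |R|=1.33981 >1
  x=-4.181: |R|=1.18919 >1
So |R|<1 on (-4.0000, 0).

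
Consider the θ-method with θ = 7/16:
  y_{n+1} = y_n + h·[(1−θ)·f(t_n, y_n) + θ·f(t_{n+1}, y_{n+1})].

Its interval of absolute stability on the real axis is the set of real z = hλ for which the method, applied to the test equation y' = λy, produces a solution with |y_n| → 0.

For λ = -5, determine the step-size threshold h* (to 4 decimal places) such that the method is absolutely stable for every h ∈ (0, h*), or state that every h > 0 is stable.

(-16.0000,0); λ=-5 ⇒ h* = (16)/5 = 3.2000.

On y'=λy, z=hλ:
  y_{n+1} = y_n + z·[9/16·y_n + 7/16·y_{n+1}] ⇒ (1 − 7/16z)y_{n+1} = (1 + 9/16z)y_n
  so R(z) = (1 + 9/16z)/(1 − 7/16z).

Need |R(x)|<1, x<0.
x=-0.49: |R|=0.5965
R=−1: 1+9/16x = −1+7/16x ⇒ -1/8x=2 ⇒ x=2/(-1/8)=-16.0000
Confirm numerically:
  x=-15.780: |R|=0.99652 <1
  x=-14.278: |R|=0.97030 <1
  x=-8.936: |R|=0.82014 <1
  x=-7.830: |R|=0.76924 <1
  x=-16.402: |R|=1.00615 >1
  x=-16.184: |R|=1.00285 >1
  x=-16.145: |R|=1.00225 >1
Interval (-16.0000, 0).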